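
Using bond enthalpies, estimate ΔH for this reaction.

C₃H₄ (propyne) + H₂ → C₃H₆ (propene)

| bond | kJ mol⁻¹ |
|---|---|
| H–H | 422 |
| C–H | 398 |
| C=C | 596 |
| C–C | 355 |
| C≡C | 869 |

Bonds broken (reactants):
  C≡C: 1 × 869 = 869
  C–C: 1 × 355 = 355
  C–H: 4 × 398 = 1592
  H–H: 1 × 422 = 422
  Σ(broken) = 3238 kJ
Bonds formed (products):
  C–C: 1 × 355 = 355
  C–H: 6 × 398 = 2388
  C=C: 1 × 596 = 596
  Σ(formed) = 3339 kJ
ΔH = Σ(broken) − Σ(formed) = 3238 − 3339 = −101 kJ

ΔH ≈ −101 kJ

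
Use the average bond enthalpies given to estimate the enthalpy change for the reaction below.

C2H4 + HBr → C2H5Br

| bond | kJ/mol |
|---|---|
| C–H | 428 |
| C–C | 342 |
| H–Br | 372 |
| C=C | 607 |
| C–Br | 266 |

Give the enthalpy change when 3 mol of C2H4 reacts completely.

ΔH = −171 kJ

Bonds broken (reactants):
  C–H: 4 × 428 = 1712
  C=C: 1 × 607 = 607
  H–Br: 1 × 372 = 372
  Σ(broken) = 2691 kJ
Bonds formed (products):
  C–Br: 1 × 266 = 266
  C–C: 1 × 342 = 342
  C–H: 5 × 428 = 2140
  Σ(formed) = 2748 kJ
ΔH = Σ(broken) − Σ(formed) = 2691 − 2748 = −57 kJ
For 3× the reaction as written: 3 × (−57) = −171 kJ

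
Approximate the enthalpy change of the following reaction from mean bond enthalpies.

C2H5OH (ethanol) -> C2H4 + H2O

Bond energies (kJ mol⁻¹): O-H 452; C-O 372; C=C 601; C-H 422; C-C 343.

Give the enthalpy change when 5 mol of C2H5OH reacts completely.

ΔH = +420 kJ

Bonds broken (reactants):
  C-C: 1 × 343 = 343
  C-H: 5 × 422 = 2110
  C-O: 1 × 372 = 372
  O-H: 1 × 452 = 452
  Σ(broken) = 3277 kJ
Bonds formed (products):
  C-H: 4 × 422 = 1688
  C=C: 1 × 601 = 601
  O-H: 2 × 452 = 904
  Σ(formed) = 3193 kJ
ΔH = Σ(broken) − Σ(formed) = 3277 − 3193 = +84 kJ
For 5× the reaction as written: 5 × (+84) = +420 kJ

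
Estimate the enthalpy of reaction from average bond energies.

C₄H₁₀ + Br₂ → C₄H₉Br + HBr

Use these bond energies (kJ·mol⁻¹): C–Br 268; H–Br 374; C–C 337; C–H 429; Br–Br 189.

ΔH ≈ −24 kJ

Bonds broken (reactants):
  Br–Br: 1 × 189 = 189
  C–C: 3 × 337 = 1011
  C–H: 10 × 429 = 4290
  Σ(broken) = 5490 kJ
Bonds formed (products):
  C–Br: 1 × 268 = 268
  C–C: 3 × 337 = 1011
  C–H: 9 × 429 = 3861
  H–Br: 1 × 374 = 374
  Σ(formed) = 5514 kJ
ΔH = Σ(broken) − Σ(formed) = 5490 − 5514 = −24 kJ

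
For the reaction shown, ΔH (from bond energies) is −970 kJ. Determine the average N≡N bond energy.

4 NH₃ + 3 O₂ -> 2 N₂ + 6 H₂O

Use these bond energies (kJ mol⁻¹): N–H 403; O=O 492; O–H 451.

Let D be the N≡N bond energy.
Σ(broken) = 12×403 + 3×492 = 6312
Σ(formed) = 2×D + 12×451 = 5412 + 2D
ΔH = Σ(broken) − Σ(formed) = (6312) − (5412 + 2D) = +900 − 2D
Setting this equal to −970 kJ gives 2D = 1870, so D = 935 kJ/mol.

D(N≡N) ≈ 935 kJ/mol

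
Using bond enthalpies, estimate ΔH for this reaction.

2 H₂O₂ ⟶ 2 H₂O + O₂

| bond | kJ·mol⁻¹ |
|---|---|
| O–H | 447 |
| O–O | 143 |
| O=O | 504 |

Bonds broken (reactants):
  O–H: 4 × 447 = 1788
  O–O: 2 × 143 = 286
  Σ(broken) = 2074 kJ
Bonds formed (products):
  O–H: 4 × 447 = 1788
  O=O: 1 × 504 = 504
  Σ(formed) = 2292 kJ
ΔH = Σ(broken) − Σ(formed) = 2074 − 2292 = −218 kJ

ΔH ≈ −218 kJ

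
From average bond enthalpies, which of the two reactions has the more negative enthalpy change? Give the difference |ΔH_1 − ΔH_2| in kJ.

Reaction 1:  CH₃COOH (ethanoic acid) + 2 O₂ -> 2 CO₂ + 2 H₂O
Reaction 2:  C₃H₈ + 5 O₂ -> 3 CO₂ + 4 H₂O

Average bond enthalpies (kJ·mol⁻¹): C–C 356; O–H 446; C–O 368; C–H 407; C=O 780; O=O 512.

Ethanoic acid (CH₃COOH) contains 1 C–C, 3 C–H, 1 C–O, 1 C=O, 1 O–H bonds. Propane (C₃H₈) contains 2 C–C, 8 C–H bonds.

Reaction 2, by 1011 kJ

Reaction 1:
  Bonds broken (reactants):
    C–C: 1 × 356 = 356
    C–H: 3 × 407 = 1221
    C–O: 1 × 368 = 368
    C=O: 1 × 780 = 780
    O–H: 1 × 446 = 446
    O=O: 2 × 512 = 1024
    Σ(broken) = 4195 kJ
  Bonds formed (products):
    C=O: 4 × 780 = 3120
    O–H: 4 × 446 = 1784
    Σ(formed) = 4904 kJ
  ΔH_1 = 4195 − 4904 = −709 kJ
Reaction 2:
  Bonds broken (reactants):
    C–C: 2 × 356 = 712
    C–H: 8 × 407 = 3256
    O=O: 5 × 512 = 2560
    Σ(broken) = 6528 kJ
  Bonds formed (products):
    C=O: 6 × 780 = 4680
    O–H: 8 × 446 = 3568
    Σ(formed) = 8248 kJ
  ΔH_2 = 6528 − 8248 = −1720 kJ
ΔH_1 − ΔH_2 = +1011 kJ, so reaction 2 has the more negative ΔH; |ΔH_1 − ΔH_2| = 1011 kJ.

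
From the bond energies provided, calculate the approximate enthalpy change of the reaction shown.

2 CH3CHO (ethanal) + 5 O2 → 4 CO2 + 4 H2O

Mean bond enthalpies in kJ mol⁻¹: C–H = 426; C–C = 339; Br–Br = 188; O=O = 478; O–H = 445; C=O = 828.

ΔH ≈ −2052 kJ

Bonds broken (reactants):
  C–C: 2 × 339 = 678
  C–H: 8 × 426 = 3408
  C=O: 2 × 828 = 1656
  O=O: 5 × 478 = 2390
  Σ(broken) = 8132 kJ
Bonds formed (products):
  C=O: 8 × 828 = 6624
  O–H: 8 × 445 = 3560
  Σ(formed) = 10184 kJ
ΔH = Σ(broken) − Σ(formed) = 8132 − 10184 = −2052 kJ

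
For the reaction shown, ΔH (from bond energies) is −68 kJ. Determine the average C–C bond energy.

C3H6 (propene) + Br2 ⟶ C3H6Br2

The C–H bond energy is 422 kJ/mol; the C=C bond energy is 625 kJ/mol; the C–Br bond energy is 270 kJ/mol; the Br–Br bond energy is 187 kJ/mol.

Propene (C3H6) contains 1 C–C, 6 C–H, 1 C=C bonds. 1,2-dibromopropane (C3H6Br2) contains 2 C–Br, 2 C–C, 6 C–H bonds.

D(C–C) ≈ 340 kJ/mol

Let D be the C–C bond energy.
Σ(broken) = 1×187 + 1×D + 6×422 + 1×625 = 3344 + D
Σ(formed) = 2×270 + 2×D + 6×422 = 3072 + 2D
ΔH = Σ(broken) − Σ(formed) = (3344 + D) − (3072 + 2D) = +272 − D
Setting this equal to −68 kJ gives D = 340 kJ/mol.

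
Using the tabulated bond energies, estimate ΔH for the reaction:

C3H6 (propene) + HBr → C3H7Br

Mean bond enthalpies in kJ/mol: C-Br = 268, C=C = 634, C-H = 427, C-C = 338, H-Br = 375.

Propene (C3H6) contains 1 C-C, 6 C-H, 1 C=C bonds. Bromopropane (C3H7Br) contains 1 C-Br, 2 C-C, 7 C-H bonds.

Bonds broken (reactants):
  C-C: 1 × 338 = 338
  C-H: 6 × 427 = 2562
  C=C: 1 × 634 = 634
  H-Br: 1 × 375 = 375
  Σ(broken) = 3909 kJ
Bonds formed (products):
  C-Br: 1 × 268 = 268
  C-C: 2 × 338 = 676
  C-H: 7 × 427 = 2989
  Σ(formed) = 3933 kJ
ΔH = Σ(broken) − Σ(formed) = 3909 − 3933 = −24 kJ

ΔH ≈ −24 kJ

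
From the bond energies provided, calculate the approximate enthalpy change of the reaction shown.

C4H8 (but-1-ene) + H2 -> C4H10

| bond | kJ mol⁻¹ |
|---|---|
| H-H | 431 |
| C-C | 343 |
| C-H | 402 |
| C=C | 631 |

Bonds broken (reactants):
  C-C: 2 × 343 = 686
  C-H: 8 × 402 = 3216
  C=C: 1 × 631 = 631
  H-H: 1 × 431 = 431
  Σ(broken) = 4964 kJ
Bonds formed (products):
  C-C: 3 × 343 = 1029
  C-H: 10 × 402 = 4020
  Σ(formed) = 5049 kJ
ΔH = Σ(broken) − Σ(formed) = 4964 − 5049 = −85 kJ

ΔH ≈ −85 kJ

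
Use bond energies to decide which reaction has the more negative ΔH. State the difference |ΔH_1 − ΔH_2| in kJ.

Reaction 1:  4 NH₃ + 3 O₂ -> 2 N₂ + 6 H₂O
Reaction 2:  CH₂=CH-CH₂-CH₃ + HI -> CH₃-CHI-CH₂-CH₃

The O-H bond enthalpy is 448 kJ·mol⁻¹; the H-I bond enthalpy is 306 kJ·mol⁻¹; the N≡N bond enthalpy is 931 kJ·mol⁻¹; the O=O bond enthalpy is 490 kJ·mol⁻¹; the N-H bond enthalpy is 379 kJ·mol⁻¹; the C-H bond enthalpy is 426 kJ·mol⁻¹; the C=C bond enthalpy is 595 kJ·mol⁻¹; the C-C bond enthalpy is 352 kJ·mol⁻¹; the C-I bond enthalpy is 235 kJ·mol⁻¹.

Reaction 1:
  Bonds broken (reactants):
    N-H: 12 × 379 = 4548
    O=O: 3 × 490 = 1470
    Σ(broken) = 6018 kJ
  Bonds formed (products):
    N≡N: 2 × 931 = 1862
    O-H: 12 × 448 = 5376
    Σ(formed) = 7238 kJ
  ΔH_1 = 6018 − 7238 = −1220 kJ
Reaction 2:
  Bonds broken (reactants):
    C-C: 2 × 352 = 704
    C-H: 8 × 426 = 3408
    C=C: 1 × 595 = 595
    H-I: 1 × 306 = 306
    Σ(broken) = 5013 kJ
  Bonds formed (products):
    C-C: 3 × 352 = 1056
    C-H: 9 × 426 = 3834
    C-I: 1 × 235 = 235
    Σ(formed) = 5125 kJ
  ΔH_2 = 5013 − 5125 = −112 kJ
ΔH_1 − ΔH_2 = −1108 kJ, so reaction 1 has the more negative ΔH; |ΔH_1 − ΔH_2| = 1108 kJ.

Reaction 1, by 1108 kJ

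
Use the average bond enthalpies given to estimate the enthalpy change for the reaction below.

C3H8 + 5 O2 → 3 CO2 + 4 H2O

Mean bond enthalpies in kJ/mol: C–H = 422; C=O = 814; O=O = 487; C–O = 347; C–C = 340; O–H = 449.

ΔH ≈ −1985 kJ

Bonds broken (reactants):
  C–C: 2 × 340 = 680
  C–H: 8 × 422 = 3376
  O=O: 5 × 487 = 2435
  Σ(broken) = 6491 kJ
Bonds formed (products):
  C=O: 6 × 814 = 4884
  O–H: 8 × 449 = 3592
  Σ(formed) = 8476 kJ
ΔH = Σ(broken) − Σ(formed) = 6491 − 8476 = −1985 kJ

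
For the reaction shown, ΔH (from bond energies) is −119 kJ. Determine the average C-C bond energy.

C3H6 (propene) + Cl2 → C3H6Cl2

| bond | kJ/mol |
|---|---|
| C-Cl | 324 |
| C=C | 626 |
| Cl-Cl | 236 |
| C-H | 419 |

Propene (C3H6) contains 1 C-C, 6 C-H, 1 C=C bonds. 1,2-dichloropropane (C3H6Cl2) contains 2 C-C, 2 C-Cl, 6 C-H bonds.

Let D be the C-C bond energy.
Σ(broken) = 1×D + 6×419 + 1×626 + 1×236 = 3376 + D
Σ(formed) = 2×D + 2×324 + 6×419 = 3162 + 2D
ΔH = Σ(broken) − Σ(formed) = (3376 + D) − (3162 + 2D) = +214 − D
Setting this equal to −119 kJ gives D = 333 kJ/mol.

D(C-C) ≈ 333 kJ/mol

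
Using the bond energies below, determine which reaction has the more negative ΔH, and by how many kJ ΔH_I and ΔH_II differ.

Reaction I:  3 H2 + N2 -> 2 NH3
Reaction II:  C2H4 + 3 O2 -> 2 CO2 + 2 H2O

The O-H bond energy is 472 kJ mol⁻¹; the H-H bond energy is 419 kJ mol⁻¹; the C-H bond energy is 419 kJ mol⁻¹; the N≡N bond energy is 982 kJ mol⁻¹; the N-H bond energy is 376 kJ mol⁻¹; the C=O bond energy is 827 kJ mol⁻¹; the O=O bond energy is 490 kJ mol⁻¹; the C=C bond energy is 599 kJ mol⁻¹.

Reaction II, by 1434 kJ

Reaction I:
  Bonds broken (reactants):
    H-H: 3 × 419 = 1257
    N≡N: 1 × 982 = 982
    Σ(broken) = 2239 kJ
  Bonds formed (products):
    N-H: 6 × 376 = 2256
    Σ(formed) = 2256 kJ
  ΔH_I = 2239 − 2256 = −17 kJ
Reaction II:
  Bonds broken (reactants):
    C-H: 4 × 419 = 1676
    C=C: 1 × 599 = 599
    O=O: 3 × 490 = 1470
    Σ(broken) = 3745 kJ
  Bonds formed (products):
    C=O: 4 × 827 = 3308
    O-H: 4 × 472 = 1888
    Σ(formed) = 5196 kJ
  ΔH_II = 3745 − 5196 = −1451 kJ
ΔH_I − ΔH_II = +1434 kJ, so reaction II has the more negative ΔH; |ΔH_I − ΔH_II| = 1434 kJ.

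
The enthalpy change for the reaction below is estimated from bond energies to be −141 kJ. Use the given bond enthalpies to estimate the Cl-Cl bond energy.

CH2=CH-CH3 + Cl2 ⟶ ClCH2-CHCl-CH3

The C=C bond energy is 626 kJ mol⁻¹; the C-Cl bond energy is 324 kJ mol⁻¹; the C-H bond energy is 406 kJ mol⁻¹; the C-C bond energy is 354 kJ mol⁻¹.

Let D be the Cl-Cl bond energy.
Σ(broken) = 1×354 + 6×406 + 1×626 + 1×D = 3416 + D
Σ(formed) = 2×354 + 2×324 + 6×406 = 3792
ΔH = Σ(broken) − Σ(formed) = (3416 + D) − (3792) = −376 + D
Setting this equal to −141 kJ gives D = 235 kJ/mol.

D(Cl-Cl) ≈ 235 kJ/mol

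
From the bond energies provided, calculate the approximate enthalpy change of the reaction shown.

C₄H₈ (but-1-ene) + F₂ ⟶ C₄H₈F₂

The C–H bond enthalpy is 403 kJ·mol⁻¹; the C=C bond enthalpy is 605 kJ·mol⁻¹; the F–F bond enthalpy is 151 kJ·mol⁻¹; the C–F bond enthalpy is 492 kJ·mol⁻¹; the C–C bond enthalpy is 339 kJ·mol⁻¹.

ΔH ≈ −567 kJ

Bonds broken (reactants):
  C–C: 2 × 339 = 678
  C–H: 8 × 403 = 3224
  C=C: 1 × 605 = 605
  F–F: 1 × 151 = 151
  Σ(broken) = 4658 kJ
Bonds formed (products):
  C–C: 3 × 339 = 1017
  C–F: 2 × 492 = 984
  C–H: 8 × 403 = 3224
  Σ(formed) = 5225 kJ
ΔH = Σ(broken) − Σ(formed) = 4658 − 5225 = −567 kJ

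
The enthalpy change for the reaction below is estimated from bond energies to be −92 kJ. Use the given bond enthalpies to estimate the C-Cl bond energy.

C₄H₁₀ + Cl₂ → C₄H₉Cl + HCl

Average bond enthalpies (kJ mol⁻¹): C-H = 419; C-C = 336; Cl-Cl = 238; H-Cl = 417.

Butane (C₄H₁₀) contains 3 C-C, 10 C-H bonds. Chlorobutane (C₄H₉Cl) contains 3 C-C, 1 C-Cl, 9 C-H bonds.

D(C-Cl) ≈ 332 kJ/mol

Let D be the C-Cl bond energy.
Σ(broken) = 3×336 + 10×419 + 1×238 = 5436
Σ(formed) = 3×336 + 1×D + 9×419 + 1×417 = 5196 + D
ΔH = Σ(broken) − Σ(formed) = (5436) − (5196 + D) = +240 − D
Setting this equal to −92 kJ gives D = 332 kJ/mol.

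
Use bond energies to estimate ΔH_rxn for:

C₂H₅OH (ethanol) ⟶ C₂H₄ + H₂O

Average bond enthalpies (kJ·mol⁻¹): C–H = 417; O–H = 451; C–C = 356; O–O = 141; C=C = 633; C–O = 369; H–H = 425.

ΔH ≈ +58 kJ

Bonds broken (reactants):
  C–C: 1 × 356 = 356
  C–H: 5 × 417 = 2085
  C–O: 1 × 369 = 369
  O–H: 1 × 451 = 451
  Σ(broken) = 3261 kJ
Bonds formed (products):
  C–H: 4 × 417 = 1668
  C=C: 1 × 633 = 633
  O–H: 2 × 451 = 902
  Σ(formed) = 3203 kJ
ΔH = Σ(broken) − Σ(formed) = 3261 − 3203 = +58 kJ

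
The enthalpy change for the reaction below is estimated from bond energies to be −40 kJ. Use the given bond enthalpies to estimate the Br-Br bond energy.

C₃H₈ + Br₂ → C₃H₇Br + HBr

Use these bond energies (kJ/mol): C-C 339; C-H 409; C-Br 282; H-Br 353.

D(Br-Br) ≈ 186 kJ/mol

Let D be the Br-Br bond energy.
Σ(broken) = 1×D + 2×339 + 8×409 = 3950 + D
Σ(formed) = 1×282 + 2×339 + 7×409 + 1×353 = 4176
ΔH = Σ(broken) − Σ(formed) = (3950 + D) − (4176) = −226 + D
Setting this equal to −40 kJ gives D = 186 kJ/mol.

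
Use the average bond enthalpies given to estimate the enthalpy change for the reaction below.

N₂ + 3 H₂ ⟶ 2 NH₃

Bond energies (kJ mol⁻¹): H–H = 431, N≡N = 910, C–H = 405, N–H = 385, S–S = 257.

ΔH ≈ −107 kJ

Bonds broken (reactants):
  H–H: 3 × 431 = 1293
  N≡N: 1 × 910 = 910
  Σ(broken) = 2203 kJ
Bonds formed (products):
  N–H: 6 × 385 = 2310
  Σ(formed) = 2310 kJ
ΔH = Σ(broken) − Σ(formed) = 2203 − 2310 = −107 kJ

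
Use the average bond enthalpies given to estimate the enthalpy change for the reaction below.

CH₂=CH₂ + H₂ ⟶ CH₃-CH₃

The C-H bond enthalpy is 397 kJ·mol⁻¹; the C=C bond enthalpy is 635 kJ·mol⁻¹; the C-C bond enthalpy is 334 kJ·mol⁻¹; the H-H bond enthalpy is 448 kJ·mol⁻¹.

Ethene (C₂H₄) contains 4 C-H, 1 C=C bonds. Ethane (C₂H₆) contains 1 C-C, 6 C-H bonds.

ΔH ≈ −45 kJ

Bonds broken (reactants):
  C-H: 4 × 397 = 1588
  C=C: 1 × 635 = 635
  H-H: 1 × 448 = 448
  Σ(broken) = 2671 kJ
Bonds formed (products):
  C-C: 1 × 334 = 334
  C-H: 6 × 397 = 2382
  Σ(formed) = 2716 kJ
ΔH = Σ(broken) − Σ(formed) = 2671 − 2716 = −45 kJ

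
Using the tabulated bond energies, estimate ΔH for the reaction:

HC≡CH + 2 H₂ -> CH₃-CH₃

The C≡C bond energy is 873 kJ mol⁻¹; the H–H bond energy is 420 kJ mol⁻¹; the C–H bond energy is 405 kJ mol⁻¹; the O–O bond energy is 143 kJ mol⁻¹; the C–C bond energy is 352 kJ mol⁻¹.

Bonds broken (reactants):
  C≡C: 1 × 873 = 873
  C–H: 2 × 405 = 810
  H–H: 2 × 420 = 840
  Σ(broken) = 2523 kJ
Bonds formed (products):
  C–C: 1 × 352 = 352
  C–H: 6 × 405 = 2430
  Σ(formed) = 2782 kJ
ΔH = Σ(broken) − Σ(formed) = 2523 − 2782 = −259 kJ

ΔH ≈ −259 kJ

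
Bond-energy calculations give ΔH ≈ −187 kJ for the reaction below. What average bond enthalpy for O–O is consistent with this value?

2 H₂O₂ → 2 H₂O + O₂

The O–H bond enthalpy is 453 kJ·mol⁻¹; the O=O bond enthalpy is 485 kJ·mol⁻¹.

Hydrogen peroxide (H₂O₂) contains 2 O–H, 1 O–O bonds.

D(O–O) ≈ 149 kJ/mol

Let D be the O–O bond energy.
Σ(broken) = 4×453 + 2×D = 1812 + 2D
Σ(formed) = 4×453 + 1×485 = 2297
ΔH = Σ(broken) − Σ(formed) = (1812 + 2D) − (2297) = −485 + 2D
Setting this equal to −187 kJ gives 2D = 298, so D = 149 kJ/mol.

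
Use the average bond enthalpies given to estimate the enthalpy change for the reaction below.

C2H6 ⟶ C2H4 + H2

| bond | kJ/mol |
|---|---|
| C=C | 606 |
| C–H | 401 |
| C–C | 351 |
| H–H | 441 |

ΔH ≈ +106 kJ

Bonds broken (reactants):
  C–C: 1 × 351 = 351
  C–H: 6 × 401 = 2406
  Σ(broken) = 2757 kJ
Bonds formed (products):
  C–H: 4 × 401 = 1604
  C=C: 1 × 606 = 606
  H–H: 1 × 441 = 441
  Σ(formed) = 2651 kJ
ΔH = Σ(broken) − Σ(formed) = 2757 − 2651 = +106 kJ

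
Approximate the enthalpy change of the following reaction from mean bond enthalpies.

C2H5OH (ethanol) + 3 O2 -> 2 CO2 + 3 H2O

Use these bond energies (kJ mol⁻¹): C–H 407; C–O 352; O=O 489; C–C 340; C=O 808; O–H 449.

ΔH ≈ −1283 kJ

Bonds broken (reactants):
  C–C: 1 × 340 = 340
  C–H: 5 × 407 = 2035
  C–O: 1 × 352 = 352
  O–H: 1 × 449 = 449
  O=O: 3 × 489 = 1467
  Σ(broken) = 4643 kJ
Bonds formed (products):
  C=O: 4 × 808 = 3232
  O–H: 6 × 449 = 2694
  Σ(formed) = 5926 kJ
ΔH = Σ(broken) − Σ(formed) = 4643 − 5926 = −1283 kJ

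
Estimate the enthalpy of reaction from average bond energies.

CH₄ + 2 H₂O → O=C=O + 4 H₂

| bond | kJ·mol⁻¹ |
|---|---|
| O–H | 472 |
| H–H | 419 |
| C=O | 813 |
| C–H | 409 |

Bonds broken (reactants):
  C–H: 4 × 409 = 1636
  O–H: 4 × 472 = 1888
  Σ(broken) = 3524 kJ
Bonds formed (products):
  C=O: 2 × 813 = 1626
  H–H: 4 × 419 = 1676
  Σ(formed) = 3302 kJ
ΔH = Σ(broken) − Σ(formed) = 3524 − 3302 = +222 kJ

ΔH ≈ +222 kJ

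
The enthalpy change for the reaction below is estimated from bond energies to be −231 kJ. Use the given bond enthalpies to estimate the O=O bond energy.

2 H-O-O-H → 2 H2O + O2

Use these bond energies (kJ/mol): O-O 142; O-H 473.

D(O=O) ≈ 515 kJ/mol

Let D be the O=O bond energy.
Σ(broken) = 4×473 + 2×142 = 2176
Σ(formed) = 4×473 + 1×D = 1892 + D
ΔH = Σ(broken) − Σ(formed) = (2176) − (1892 + D) = +284 − D
Setting this equal to −231 kJ gives D = 515 kJ/mol.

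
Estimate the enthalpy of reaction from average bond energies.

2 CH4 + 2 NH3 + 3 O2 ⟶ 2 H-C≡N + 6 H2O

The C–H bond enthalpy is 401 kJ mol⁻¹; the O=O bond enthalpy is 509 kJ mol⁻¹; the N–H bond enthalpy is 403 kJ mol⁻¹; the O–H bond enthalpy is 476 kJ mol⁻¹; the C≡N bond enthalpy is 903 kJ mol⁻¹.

Bonds broken (reactants):
  C–H: 8 × 401 = 3208
  N–H: 6 × 403 = 2418
  O=O: 3 × 509 = 1527
  Σ(broken) = 7153 kJ
Bonds formed (products):
  C≡N: 2 × 903 = 1806
  C–H: 2 × 401 = 802
  O–H: 12 × 476 = 5712
  Σ(formed) = 8320 kJ
ΔH = Σ(broken) − Σ(formed) = 7153 − 8320 = −1167 kJ

ΔH ≈ −1167 kJ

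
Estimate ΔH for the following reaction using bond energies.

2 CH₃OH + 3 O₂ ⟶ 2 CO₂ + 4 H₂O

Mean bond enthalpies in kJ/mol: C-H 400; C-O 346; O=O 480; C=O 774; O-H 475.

Bonds broken (reactants):
  C-H: 6 × 400 = 2400
  C-O: 2 × 346 = 692
  O-H: 2 × 475 = 950
  O=O: 3 × 480 = 1440
  Σ(broken) = 5482 kJ
Bonds formed (products):
  C=O: 4 × 774 = 3096
  O-H: 8 × 475 = 3800
  Σ(formed) = 6896 kJ
ΔH = Σ(broken) − Σ(formed) = 5482 − 6896 = −1414 kJ

ΔH ≈ −1414 kJ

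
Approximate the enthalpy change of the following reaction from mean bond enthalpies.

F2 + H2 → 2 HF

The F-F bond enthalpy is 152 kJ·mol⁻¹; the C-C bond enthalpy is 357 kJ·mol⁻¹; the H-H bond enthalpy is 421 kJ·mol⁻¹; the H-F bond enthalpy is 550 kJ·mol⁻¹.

ΔH ≈ −527 kJ

Bonds broken (reactants):
  F-F: 1 × 152 = 152
  H-H: 1 × 421 = 421
  Σ(broken) = 573 kJ
Bonds formed (products):
  H-F: 2 × 550 = 1100
  Σ(formed) = 1100 kJ
ΔH = Σ(broken) − Σ(formed) = 573 − 1100 = −527 kJ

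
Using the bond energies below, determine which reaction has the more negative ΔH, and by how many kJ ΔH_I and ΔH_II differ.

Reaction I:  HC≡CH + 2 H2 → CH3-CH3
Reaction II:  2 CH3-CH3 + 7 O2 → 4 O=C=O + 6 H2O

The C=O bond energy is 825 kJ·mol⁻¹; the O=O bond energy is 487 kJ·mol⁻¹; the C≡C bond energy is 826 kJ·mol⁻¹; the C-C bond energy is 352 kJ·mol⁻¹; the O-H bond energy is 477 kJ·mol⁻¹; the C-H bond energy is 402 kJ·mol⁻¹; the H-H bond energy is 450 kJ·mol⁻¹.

Reaction II, by 3153 kJ

Reaction I:
  Bonds broken (reactants):
    C≡C: 1 × 826 = 826
    C-H: 2 × 402 = 804
    H-H: 2 × 450 = 900
    Σ(broken) = 2530 kJ
  Bonds formed (products):
    C-C: 1 × 352 = 352
    C-H: 6 × 402 = 2412
    Σ(formed) = 2764 kJ
  ΔH_I = 2530 − 2764 = −234 kJ
Reaction II:
  Bonds broken (reactants):
    C-C: 2 × 352 = 704
    C-H: 12 × 402 = 4824
    O=O: 7 × 487 = 3409
    Σ(broken) = 8937 kJ
  Bonds formed (products):
    C=O: 8 × 825 = 6600
    O-H: 12 × 477 = 5724
    Σ(formed) = 12324 kJ
  ΔH_II = 8937 − 12324 = −3387 kJ
ΔH_I − ΔH_II = +3153 kJ, so reaction II has the more negative ΔH; |ΔH_I − ΔH_II| = 3153 kJ.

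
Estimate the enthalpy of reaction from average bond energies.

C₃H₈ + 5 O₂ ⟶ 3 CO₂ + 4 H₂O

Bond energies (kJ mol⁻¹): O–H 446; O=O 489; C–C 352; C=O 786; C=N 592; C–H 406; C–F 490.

ΔH ≈ −1887 kJ

Bonds broken (reactants):
  C–C: 2 × 352 = 704
  C–H: 8 × 406 = 3248
  O=O: 5 × 489 = 2445
  Σ(broken) = 6397 kJ
Bonds formed (products):
  C=O: 6 × 786 = 4716
  O–H: 8 × 446 = 3568
  Σ(formed) = 8284 kJ
ΔH = Σ(broken) − Σ(formed) = 6397 − 8284 = −1887 kJ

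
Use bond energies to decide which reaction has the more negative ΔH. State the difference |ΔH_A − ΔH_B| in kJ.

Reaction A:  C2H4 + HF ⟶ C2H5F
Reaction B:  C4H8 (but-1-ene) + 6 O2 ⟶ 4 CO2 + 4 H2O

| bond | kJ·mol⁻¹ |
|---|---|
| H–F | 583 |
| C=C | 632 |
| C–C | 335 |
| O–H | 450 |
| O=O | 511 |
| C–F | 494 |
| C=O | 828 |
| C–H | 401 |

Reaction B, by 2633 kJ

Reaction A:
  Bonds broken (reactants):
    C–H: 4 × 401 = 1604
    C=C: 1 × 632 = 632
    H–F: 1 × 583 = 583
    Σ(broken) = 2819 kJ
  Bonds formed (products):
    C–C: 1 × 335 = 335
    C–F: 1 × 494 = 494
    C–H: 5 × 401 = 2005
    Σ(formed) = 2834 kJ
  ΔH_A = 2819 − 2834 = −15 kJ
Reaction B:
  Bonds broken (reactants):
    C–C: 2 × 335 = 670
    C–H: 8 × 401 = 3208
    C=C: 1 × 632 = 632
    O=O: 6 × 511 = 3066
    Σ(broken) = 7576 kJ
  Bonds formed (products):
    C=O: 8 × 828 = 6624
    O–H: 8 × 450 = 3600
    Σ(formed) = 10224 kJ
  ΔH_B = 7576 − 10224 = −2648 kJ
ΔH_A − ΔH_B = +2633 kJ, so reaction B has the more negative ΔH; |ΔH_A − ΔH_B| = 2633 kJ.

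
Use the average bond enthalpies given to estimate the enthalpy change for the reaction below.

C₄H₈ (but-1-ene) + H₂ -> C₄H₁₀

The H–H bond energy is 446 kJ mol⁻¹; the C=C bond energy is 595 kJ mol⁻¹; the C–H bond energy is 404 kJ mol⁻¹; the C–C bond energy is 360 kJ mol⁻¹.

ΔH ≈ −127 kJ

Bonds broken (reactants):
  C–C: 2 × 360 = 720
  C–H: 8 × 404 = 3232
  C=C: 1 × 595 = 595
  H–H: 1 × 446 = 446
  Σ(broken) = 4993 kJ
Bonds formed (products):
  C–C: 3 × 360 = 1080
  C–H: 10 × 404 = 4040
  Σ(formed) = 5120 kJ
ΔH = Σ(broken) − Σ(formed) = 4993 − 5120 = −127 kJ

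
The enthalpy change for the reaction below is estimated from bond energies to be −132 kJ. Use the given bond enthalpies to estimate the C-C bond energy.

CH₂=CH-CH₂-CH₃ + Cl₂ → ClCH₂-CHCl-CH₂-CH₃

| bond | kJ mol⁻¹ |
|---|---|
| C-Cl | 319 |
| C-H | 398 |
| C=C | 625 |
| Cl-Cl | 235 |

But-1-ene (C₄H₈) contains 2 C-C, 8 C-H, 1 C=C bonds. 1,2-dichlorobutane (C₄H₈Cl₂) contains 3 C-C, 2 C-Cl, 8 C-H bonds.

Let D be the C-C bond energy.
Σ(broken) = 2×D + 8×398 + 1×625 + 1×235 = 4044 + 2D
Σ(formed) = 3×D + 2×319 + 8×398 = 3822 + 3D
ΔH = Σ(broken) − Σ(formed) = (4044 + 2D) − (3822 + 3D) = +222 − D
Setting this equal to −132 kJ gives D = 354 kJ/mol.

D(C-C) ≈ 354 kJ/mol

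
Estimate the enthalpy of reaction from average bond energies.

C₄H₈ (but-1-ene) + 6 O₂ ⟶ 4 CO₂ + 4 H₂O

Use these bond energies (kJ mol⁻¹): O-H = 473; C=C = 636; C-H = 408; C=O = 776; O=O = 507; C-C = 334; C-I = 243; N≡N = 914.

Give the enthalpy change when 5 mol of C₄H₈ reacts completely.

ΔH = −11910 kJ

Bonds broken (reactants):
  C-C: 2 × 334 = 668
  C-H: 8 × 408 = 3264
  C=C: 1 × 636 = 636
  O=O: 6 × 507 = 3042
  Σ(broken) = 7610 kJ
Bonds formed (products):
  C=O: 8 × 776 = 6208
  O-H: 8 × 473 = 3784
  Σ(formed) = 9992 kJ
ΔH = Σ(broken) − Σ(formed) = 7610 − 9992 = −2382 kJ
For 5× the reaction as written: 5 × (−2382) = −11910 kJ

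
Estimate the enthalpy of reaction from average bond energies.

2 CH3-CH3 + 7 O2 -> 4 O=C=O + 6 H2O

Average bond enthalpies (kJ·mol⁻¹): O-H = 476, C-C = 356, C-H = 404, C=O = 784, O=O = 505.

Bonds broken (reactants):
  C-C: 2 × 356 = 712
  C-H: 12 × 404 = 4848
  O=O: 7 × 505 = 3535
  Σ(broken) = 9095 kJ
Bonds formed (products):
  C=O: 8 × 784 = 6272
  O-H: 12 × 476 = 5712
  Σ(formed) = 11984 kJ
ΔH = Σ(broken) − Σ(formed) = 9095 − 11984 = −2889 kJ

ΔH ≈ −2889 kJ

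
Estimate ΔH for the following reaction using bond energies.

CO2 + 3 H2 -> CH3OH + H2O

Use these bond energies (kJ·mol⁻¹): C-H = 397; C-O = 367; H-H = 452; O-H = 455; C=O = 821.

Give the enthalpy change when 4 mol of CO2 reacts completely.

ΔH = +300 kJ

Bonds broken (reactants):
  C=O: 2 × 821 = 1642
  H-H: 3 × 452 = 1356
  Σ(broken) = 2998 kJ
Bonds formed (products):
  C-H: 3 × 397 = 1191
  C-O: 1 × 367 = 367
  O-H: 3 × 455 = 1365
  Σ(formed) = 2923 kJ
ΔH = Σ(broken) − Σ(formed) = 2998 − 2923 = +75 kJ
For 4× the reaction as written: 4 × (+75) = +300 kJ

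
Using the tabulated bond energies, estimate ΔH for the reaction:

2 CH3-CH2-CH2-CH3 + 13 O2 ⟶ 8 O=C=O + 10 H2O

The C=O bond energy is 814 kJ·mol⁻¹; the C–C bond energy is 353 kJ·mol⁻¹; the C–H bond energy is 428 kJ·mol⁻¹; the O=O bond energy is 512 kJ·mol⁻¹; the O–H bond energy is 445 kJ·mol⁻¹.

ΔH ≈ −4590 kJ

Bonds broken (reactants):
  C–C: 6 × 353 = 2118
  C–H: 20 × 428 = 8560
  O=O: 13 × 512 = 6656
  Σ(broken) = 17334 kJ
Bonds formed (products):
  C=O: 16 × 814 = 13024
  O–H: 20 × 445 = 8900
  Σ(formed) = 21924 kJ
ΔH = Σ(broken) − Σ(formed) = 17334 − 21924 = −4590 kJ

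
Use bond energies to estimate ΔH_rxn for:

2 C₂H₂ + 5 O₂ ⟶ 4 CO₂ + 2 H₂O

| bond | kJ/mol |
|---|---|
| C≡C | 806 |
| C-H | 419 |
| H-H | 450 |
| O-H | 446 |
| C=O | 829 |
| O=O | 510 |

Bonds broken (reactants):
  C≡C: 2 × 806 = 1612
  C-H: 4 × 419 = 1676
  O=O: 5 × 510 = 2550
  Σ(broken) = 5838 kJ
Bonds formed (products):
  C=O: 8 × 829 = 6632
  O-H: 4 × 446 = 1784
  Σ(formed) = 8416 kJ
ΔH = Σ(broken) − Σ(formed) = 5838 − 8416 = −2578 kJ

ΔH ≈ −2578 kJ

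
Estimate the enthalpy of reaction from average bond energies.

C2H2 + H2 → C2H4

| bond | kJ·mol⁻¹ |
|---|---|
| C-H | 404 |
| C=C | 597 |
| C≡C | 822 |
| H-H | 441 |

ΔH ≈ −142 kJ

Bonds broken (reactants):
  C≡C: 1 × 822 = 822
  C-H: 2 × 404 = 808
  H-H: 1 × 441 = 441
  Σ(broken) = 2071 kJ
Bonds formed (products):
  C-H: 4 × 404 = 1616
  C=C: 1 × 597 = 597
  Σ(formed) = 2213 kJ
ΔH = Σ(broken) − Σ(formed) = 2071 − 2213 = −142 kJ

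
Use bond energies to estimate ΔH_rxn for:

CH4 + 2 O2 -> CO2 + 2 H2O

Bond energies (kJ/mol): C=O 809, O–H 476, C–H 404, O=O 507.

ΔH ≈ −892 kJ

Bonds broken (reactants):
  C–H: 4 × 404 = 1616
  O=O: 2 × 507 = 1014
  Σ(broken) = 2630 kJ
Bonds formed (products):
  C=O: 2 × 809 = 1618
  O–H: 4 × 476 = 1904
  Σ(formed) = 3522 kJ
ΔH = Σ(broken) − Σ(formed) = 2630 − 3522 = −892 kJ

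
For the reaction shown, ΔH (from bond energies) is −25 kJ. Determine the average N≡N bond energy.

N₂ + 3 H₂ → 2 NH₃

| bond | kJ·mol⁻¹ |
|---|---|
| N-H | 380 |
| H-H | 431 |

Let D be the N≡N bond energy.
Σ(broken) = 3×431 + 1×D = 1293 + D
Σ(formed) = 6×380 = 2280
ΔH = Σ(broken) − Σ(formed) = (1293 + D) − (2280) = −987 + D
Setting this equal to −25 kJ gives D = 962 kJ/mol.

D(N≡N) ≈ 962 kJ/mol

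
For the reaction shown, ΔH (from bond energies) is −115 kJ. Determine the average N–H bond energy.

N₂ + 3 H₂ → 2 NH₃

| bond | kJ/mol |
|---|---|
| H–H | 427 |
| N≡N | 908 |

D(N–H) ≈ 384 kJ/mol

Let D be the N–H bond energy.
Σ(broken) = 3×427 + 1×908 = 2189
Σ(formed) = 6×D = 6D
ΔH = Σ(broken) − Σ(formed) = (2189) − (6D) = +2189 − 6D
Setting this equal to −115 kJ gives 6D = 2304, so D = 384 kJ/mol.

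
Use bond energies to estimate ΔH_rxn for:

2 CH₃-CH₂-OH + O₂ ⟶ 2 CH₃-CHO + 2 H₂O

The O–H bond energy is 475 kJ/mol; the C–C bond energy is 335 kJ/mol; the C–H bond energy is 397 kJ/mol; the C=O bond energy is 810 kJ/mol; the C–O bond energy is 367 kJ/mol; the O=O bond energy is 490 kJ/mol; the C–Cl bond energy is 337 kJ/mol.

Bonds broken (reactants):
  C–C: 2 × 335 = 670
  C–H: 10 × 397 = 3970
  C–O: 2 × 367 = 734
  O–H: 2 × 475 = 950
  O=O: 1 × 490 = 490
  Σ(broken) = 6814 kJ
Bonds formed (products):
  C–C: 2 × 335 = 670
  C–H: 8 × 397 = 3176
  C=O: 2 × 810 = 1620
  O–H: 4 × 475 = 1900
  Σ(formed) = 7366 kJ
ΔH = Σ(broken) − Σ(formed) = 6814 − 7366 = −552 kJ

ΔH ≈ −552 kJ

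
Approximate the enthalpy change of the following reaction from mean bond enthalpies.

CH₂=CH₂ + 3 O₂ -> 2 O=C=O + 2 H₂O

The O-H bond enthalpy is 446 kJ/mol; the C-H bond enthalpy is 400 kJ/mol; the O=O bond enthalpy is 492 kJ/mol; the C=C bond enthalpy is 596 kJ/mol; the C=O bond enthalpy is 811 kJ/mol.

ΔH ≈ −1356 kJ

Bonds broken (reactants):
  C-H: 4 × 400 = 1600
  C=C: 1 × 596 = 596
  O=O: 3 × 492 = 1476
  Σ(broken) = 3672 kJ
Bonds formed (products):
  C=O: 4 × 811 = 3244
  O-H: 4 × 446 = 1784
  Σ(formed) = 5028 kJ
ΔH = Σ(broken) − Σ(formed) = 3672 − 5028 = −1356 kJ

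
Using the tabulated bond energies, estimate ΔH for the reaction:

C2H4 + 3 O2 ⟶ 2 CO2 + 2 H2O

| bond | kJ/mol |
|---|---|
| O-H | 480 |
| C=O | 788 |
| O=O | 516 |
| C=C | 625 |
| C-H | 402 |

Bonds broken (reactants):
  C-H: 4 × 402 = 1608
  C=C: 1 × 625 = 625
  O=O: 3 × 516 = 1548
  Σ(broken) = 3781 kJ
Bonds formed (products):
  C=O: 4 × 788 = 3152
  O-H: 4 × 480 = 1920
  Σ(formed) = 5072 kJ
ΔH = Σ(broken) − Σ(formed) = 3781 − 5072 = −1291 kJ

ΔH ≈ −1291 kJ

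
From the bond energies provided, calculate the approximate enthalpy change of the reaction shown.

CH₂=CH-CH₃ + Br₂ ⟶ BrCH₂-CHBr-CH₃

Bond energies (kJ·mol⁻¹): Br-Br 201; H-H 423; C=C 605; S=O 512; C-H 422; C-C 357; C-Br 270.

Bonds broken (reactants):
  Br-Br: 1 × 201 = 201
  C-C: 1 × 357 = 357
  C-H: 6 × 422 = 2532
  C=C: 1 × 605 = 605
  Σ(broken) = 3695 kJ
Bonds formed (products):
  C-Br: 2 × 270 = 540
  C-C: 2 × 357 = 714
  C-H: 6 × 422 = 2532
  Σ(formed) = 3786 kJ
ΔH = Σ(broken) − Σ(formed) = 3695 − 3786 = −91 kJ

ΔH ≈ −91 kJ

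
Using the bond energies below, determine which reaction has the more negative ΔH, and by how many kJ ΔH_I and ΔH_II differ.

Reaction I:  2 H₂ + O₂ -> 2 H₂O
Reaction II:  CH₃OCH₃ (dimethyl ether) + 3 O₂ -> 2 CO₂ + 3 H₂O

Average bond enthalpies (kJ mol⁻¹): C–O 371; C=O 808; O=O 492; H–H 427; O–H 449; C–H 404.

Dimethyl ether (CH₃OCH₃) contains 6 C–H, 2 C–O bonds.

Reaction II, by 834 kJ

Reaction I:
  Bonds broken (reactants):
    H–H: 2 × 427 = 854
    O=O: 1 × 492 = 492
    Σ(broken) = 1346 kJ
  Bonds formed (products):
    O–H: 4 × 449 = 1796
    Σ(formed) = 1796 kJ
  ΔH_I = 1346 − 1796 = −450 kJ
Reaction II:
  Bonds broken (reactants):
    C–H: 6 × 404 = 2424
    C–O: 2 × 371 = 742
    O=O: 3 × 492 = 1476
    Σ(broken) = 4642 kJ
  Bonds formed (products):
    C=O: 4 × 808 = 3232
    O–H: 6 × 449 = 2694
    Σ(formed) = 5926 kJ
  ΔH_II = 4642 − 5926 = −1284 kJ
ΔH_I − ΔH_II = +834 kJ, so reaction II has the more negative ΔH; |ΔH_I − ΔH_II| = 834 kJ.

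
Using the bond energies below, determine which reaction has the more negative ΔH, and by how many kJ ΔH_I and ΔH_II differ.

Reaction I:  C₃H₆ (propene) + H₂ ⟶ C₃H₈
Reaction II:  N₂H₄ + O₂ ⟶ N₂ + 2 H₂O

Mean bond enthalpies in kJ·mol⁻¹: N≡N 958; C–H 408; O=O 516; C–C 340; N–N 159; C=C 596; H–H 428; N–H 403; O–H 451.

Reaction I:
  Bonds broken (reactants):
    C–C: 1 × 340 = 340
    C–H: 6 × 408 = 2448
    C=C: 1 × 596 = 596
    H–H: 1 × 428 = 428
    Σ(broken) = 3812 kJ
  Bonds formed (products):
    C–C: 2 × 340 = 680
    C–H: 8 × 408 = 3264
    Σ(formed) = 3944 kJ
  ΔH_I = 3812 − 3944 = −132 kJ
Reaction II:
  Bonds broken (reactants):
    N–H: 4 × 403 = 1612
    N–N: 1 × 159 = 159
    O=O: 1 × 516 = 516
    Σ(broken) = 2287 kJ
  Bonds formed (products):
    N≡N: 1 × 958 = 958
    O–H: 4 × 451 = 1804
    Σ(formed) = 2762 kJ
  ΔH_II = 2287 − 2762 = −475 kJ
ΔH_I − ΔH_II = +343 kJ, so reaction II has the more negative ΔH; |ΔH_I − ΔH_II| = 343 kJ.

Reaction II, by 343 kJ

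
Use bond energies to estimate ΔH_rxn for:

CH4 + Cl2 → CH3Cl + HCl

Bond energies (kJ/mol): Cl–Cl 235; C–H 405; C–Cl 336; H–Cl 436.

Bonds broken (reactants):
  C–H: 4 × 405 = 1620
  Cl–Cl: 1 × 235 = 235
  Σ(broken) = 1855 kJ
Bonds formed (products):
  C–Cl: 1 × 336 = 336
  C–H: 3 × 405 = 1215
  H–Cl: 1 × 436 = 436
  Σ(formed) = 1987 kJ
ΔH = Σ(broken) − Σ(formed) = 1855 − 1987 = −132 kJ

ΔH ≈ −132 kJ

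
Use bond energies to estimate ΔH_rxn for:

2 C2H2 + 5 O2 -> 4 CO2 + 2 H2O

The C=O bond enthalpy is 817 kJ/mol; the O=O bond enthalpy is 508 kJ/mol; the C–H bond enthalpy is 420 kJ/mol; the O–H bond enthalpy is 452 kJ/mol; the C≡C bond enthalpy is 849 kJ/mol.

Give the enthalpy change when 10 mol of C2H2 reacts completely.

ΔH = −12130 kJ

Bonds broken (reactants):
  C≡C: 2 × 849 = 1698
  C–H: 4 × 420 = 1680
  O=O: 5 × 508 = 2540
  Σ(broken) = 5918 kJ
Bonds formed (products):
  C=O: 8 × 817 = 6536
  O–H: 4 × 452 = 1808
  Σ(formed) = 8344 kJ
ΔH = Σ(broken) − Σ(formed) = 5918 − 8344 = −2426 kJ
For 5× the reaction as written: 5 × (−2426) = −12130 kJ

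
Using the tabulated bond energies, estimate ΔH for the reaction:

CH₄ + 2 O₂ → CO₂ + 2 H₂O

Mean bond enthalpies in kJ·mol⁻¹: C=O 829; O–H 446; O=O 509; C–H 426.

ΔH ≈ −720 kJ

Bonds broken (reactants):
  C–H: 4 × 426 = 1704
  O=O: 2 × 509 = 1018
  Σ(broken) = 2722 kJ
Bonds formed (products):
  C=O: 2 × 829 = 1658
  O–H: 4 × 446 = 1784
  Σ(formed) = 3442 kJ
ΔH = Σ(broken) − Σ(formed) = 2722 − 3442 = −720 kJ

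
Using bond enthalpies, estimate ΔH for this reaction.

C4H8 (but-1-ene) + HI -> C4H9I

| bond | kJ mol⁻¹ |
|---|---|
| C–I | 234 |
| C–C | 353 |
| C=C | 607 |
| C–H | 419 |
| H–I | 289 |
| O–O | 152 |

ΔH ≈ −110 kJ

Bonds broken (reactants):
  C–C: 2 × 353 = 706
  C–H: 8 × 419 = 3352
  C=C: 1 × 607 = 607
  H–I: 1 × 289 = 289
  Σ(broken) = 4954 kJ
Bonds formed (products):
  C–C: 3 × 353 = 1059
  C–H: 9 × 419 = 3771
  C–I: 1 × 234 = 234
  Σ(formed) = 5064 kJ
ΔH = Σ(broken) − Σ(formed) = 4954 − 5064 = −110 kJ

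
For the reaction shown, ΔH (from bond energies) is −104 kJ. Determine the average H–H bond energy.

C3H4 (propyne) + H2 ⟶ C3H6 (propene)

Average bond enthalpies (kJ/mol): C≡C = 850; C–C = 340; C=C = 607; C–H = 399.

D(H–H) ≈ 451 kJ/mol

Let D be the H–H bond energy.
Σ(broken) = 1×850 + 1×340 + 4×399 + 1×D = 2786 + D
Σ(formed) = 1×340 + 6×399 + 1×607 = 3341
ΔH = Σ(broken) − Σ(formed) = (2786 + D) − (3341) = −555 + D
Setting this equal to −104 kJ gives D = 451 kJ/mol.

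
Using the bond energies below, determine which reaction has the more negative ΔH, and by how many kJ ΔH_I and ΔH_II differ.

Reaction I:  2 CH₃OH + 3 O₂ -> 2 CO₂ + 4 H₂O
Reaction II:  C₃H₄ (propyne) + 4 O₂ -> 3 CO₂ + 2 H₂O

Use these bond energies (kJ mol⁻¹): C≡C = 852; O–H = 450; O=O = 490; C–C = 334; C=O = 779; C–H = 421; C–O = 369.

Reaction II, by 562 kJ

Reaction I:
  Bonds broken (reactants):
    C–H: 6 × 421 = 2526
    C–O: 2 × 369 = 738
    O–H: 2 × 450 = 900
    O=O: 3 × 490 = 1470
    Σ(broken) = 5634 kJ
  Bonds formed (products):
    C=O: 4 × 779 = 3116
    O–H: 8 × 450 = 3600
    Σ(formed) = 6716 kJ
  ΔH_I = 5634 − 6716 = −1082 kJ
Reaction II:
  Bonds broken (reactants):
    C≡C: 1 × 852 = 852
    C–C: 1 × 334 = 334
    C–H: 4 × 421 = 1684
    O=O: 4 × 490 = 1960
    Σ(broken) = 4830 kJ
  Bonds formed (products):
    C=O: 6 × 779 = 4674
    O–H: 4 × 450 = 1800
    Σ(formed) = 6474 kJ
  ΔH_II = 4830 − 6474 = −1644 kJ
ΔH_I − ΔH_II = +562 kJ, so reaction II has the more negative ΔH; |ΔH_I − ΔH_II| = 562 kJ.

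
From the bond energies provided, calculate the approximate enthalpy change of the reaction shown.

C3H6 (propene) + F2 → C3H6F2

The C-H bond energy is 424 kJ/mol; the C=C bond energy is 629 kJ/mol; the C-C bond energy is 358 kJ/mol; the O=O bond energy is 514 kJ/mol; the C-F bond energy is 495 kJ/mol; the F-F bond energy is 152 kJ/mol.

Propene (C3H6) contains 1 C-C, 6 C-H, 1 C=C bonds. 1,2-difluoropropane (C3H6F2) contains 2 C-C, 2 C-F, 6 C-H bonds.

Bonds broken (reactants):
  C-C: 1 × 358 = 358
  C-H: 6 × 424 = 2544
  C=C: 1 × 629 = 629
  F-F: 1 × 152 = 152
  Σ(broken) = 3683 kJ
Bonds formed (products):
  C-C: 2 × 358 = 716
  C-F: 2 × 495 = 990
  C-H: 6 × 424 = 2544
  Σ(formed) = 4250 kJ
ΔH = Σ(broken) − Σ(formed) = 3683 − 4250 = −567 kJ

ΔH ≈ −567 kJ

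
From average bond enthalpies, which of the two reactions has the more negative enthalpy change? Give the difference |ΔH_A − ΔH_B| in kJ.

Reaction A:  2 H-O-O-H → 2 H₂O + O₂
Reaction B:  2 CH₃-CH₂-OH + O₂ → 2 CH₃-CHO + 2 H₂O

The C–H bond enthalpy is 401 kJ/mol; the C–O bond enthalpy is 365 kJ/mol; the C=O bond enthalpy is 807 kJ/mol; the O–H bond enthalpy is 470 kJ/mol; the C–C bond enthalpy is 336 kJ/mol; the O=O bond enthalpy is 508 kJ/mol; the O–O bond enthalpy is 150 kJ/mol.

Reaction A:
  Bonds broken (reactants):
    O–H: 4 × 470 = 1880
    O–O: 2 × 150 = 300
    Σ(broken) = 2180 kJ
  Bonds formed (products):
    O–H: 4 × 470 = 1880
    O=O: 1 × 508 = 508
    Σ(formed) = 2388 kJ
  ΔH_A = 2180 − 2388 = −208 kJ
Reaction B:
  Bonds broken (reactants):
    C–C: 2 × 336 = 672
    C–H: 10 × 401 = 4010
    C–O: 2 × 365 = 730
    O–H: 2 × 470 = 940
    O=O: 1 × 508 = 508
    Σ(broken) = 6860 kJ
  Bonds formed (products):
    C–C: 2 × 336 = 672
    C–H: 8 × 401 = 3208
    C=O: 2 × 807 = 1614
    O–H: 4 × 470 = 1880
    Σ(formed) = 7374 kJ
  ΔH_B = 6860 − 7374 = −514 kJ
ΔH_A − ΔH_B = +306 kJ, so reaction B has the more negative ΔH; |ΔH_A − ΔH_B| = 306 kJ.

Reaction B, by 306 kJ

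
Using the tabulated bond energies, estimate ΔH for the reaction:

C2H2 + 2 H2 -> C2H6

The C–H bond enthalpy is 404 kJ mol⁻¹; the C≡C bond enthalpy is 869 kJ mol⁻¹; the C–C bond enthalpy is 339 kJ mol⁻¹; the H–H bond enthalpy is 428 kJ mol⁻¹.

Bonds broken (reactants):
  C≡C: 1 × 869 = 869
  C–H: 2 × 404 = 808
  H–H: 2 × 428 = 856
  Σ(broken) = 2533 kJ
Bonds formed (products):
  C–C: 1 × 339 = 339
  C–H: 6 × 404 = 2424
  Σ(formed) = 2763 kJ
ΔH = Σ(broken) − Σ(formed) = 2533 − 2763 = −230 kJ

ΔH ≈ −230 kJ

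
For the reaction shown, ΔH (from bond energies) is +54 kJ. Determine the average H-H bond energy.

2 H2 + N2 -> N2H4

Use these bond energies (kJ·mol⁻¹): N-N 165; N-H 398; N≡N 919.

D(H-H) ≈ 446 kJ/mol

Let D be the H-H bond energy.
Σ(broken) = 2×D + 1×919 = 919 + 2D
Σ(formed) = 4×398 + 1×165 = 1757
ΔH = Σ(broken) − Σ(formed) = (919 + 2D) − (1757) = −838 + 2D
Setting this equal to +54 kJ gives 2D = 892, so D = 446 kJ/mol.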